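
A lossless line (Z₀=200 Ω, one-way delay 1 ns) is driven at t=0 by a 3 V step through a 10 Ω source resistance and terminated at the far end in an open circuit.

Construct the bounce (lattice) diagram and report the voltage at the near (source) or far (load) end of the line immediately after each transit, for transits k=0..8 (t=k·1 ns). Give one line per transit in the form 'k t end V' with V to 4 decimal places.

0 0 source 2.8571
1 1 load 5.7143
2 2 source 3.1293
3 3 load 0.5442
4 4 source 2.8831
5 5 load 5.2219
6 6 source 3.1058
7 7 load 0.9897
8 8 source 2.9043

Γ_L=1.000000, Γ_S=-0.904762; launch V₁=3·200/210=2.857143
k=0 src: V=2.8571
k=1 load: inc=2.857143, refl=2.857143·1.000000=2.8571; V=0.000000+2.857143+2.857143=5.7143
k=2 src: inc=2.857143, refl=2.857143·-0.904762=-2.5850; V=2.857143+2.857143+-2.585034=3.1293
k=3 load: inc=-2.585034, refl=-2.585034·1.000000=-2.5850; V=5.714286+-2.585034+-2.585034=0.5442
k=4 src: inc=-2.585034, refl=-2.585034·-0.904762=2.3388; V=3.129252+-2.585034+2.338840=2.8831
k=5 load: inc=2.338840, refl=2.338840·1.000000=2.3388; V=0.544218+2.338840+2.338840=5.2219
k=6 src: inc=2.338840, refl=2.338840·-0.904762=-2.1161; V=2.883058+2.338840+-2.116094=3.1058
k=7 load: inc=-2.116094, refl=-2.116094·1.000000=-2.1161; V=5.221898+-2.116094+-2.116094=0.9897
k=8 src: inc=-2.116094, refl=-2.116094·-0.904762=1.9146; V=3.105805+-2.116094+1.914561=2.9043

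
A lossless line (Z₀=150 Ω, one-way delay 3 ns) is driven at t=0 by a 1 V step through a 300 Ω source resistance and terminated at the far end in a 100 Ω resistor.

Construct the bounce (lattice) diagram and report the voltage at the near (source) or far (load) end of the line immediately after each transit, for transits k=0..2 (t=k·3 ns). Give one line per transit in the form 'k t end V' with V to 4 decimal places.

0 0 source 0.3333
1 3 load 0.2667
2 6 source 0.2444

Γ_L=-0.200000, Γ_S=0.333333; launch V₁=1·150/450=0.333333
k=0 src: V=0.3333
k=1 load: inc=0.333333, refl=0.333333·-0.200000=-0.0667; V=0.000000+0.333333+-0.066667=0.2667
k=2 src: inc=-0.066667, refl=-0.066667·0.333333=-0.0222; V=0.333333+-0.066667+-0.022222=0.2444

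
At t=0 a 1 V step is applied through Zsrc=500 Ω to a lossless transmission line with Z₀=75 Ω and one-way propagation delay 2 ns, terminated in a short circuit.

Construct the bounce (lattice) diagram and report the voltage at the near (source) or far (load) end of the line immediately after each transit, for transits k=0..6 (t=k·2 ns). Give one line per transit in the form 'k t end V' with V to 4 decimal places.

Γ_L=-1.000000, Γ_S=0.739130; launch V₁=1·75/575=0.130435
k=0 src: V=0.1304
k=1 load: inc=0.130435, refl=0.130435·-1.000000=-0.1304; V=0.000000+0.130435+-0.130435=0.0000
k=2 src: inc=-0.130435, refl=-0.130435·0.739130=-0.0964; V=0.130435+-0.130435+-0.096408=-0.0964
k=3 load: inc=-0.096408, refl=-0.096408·-1.000000=0.0964; V=0.000000+-0.096408+0.096408=0.0000
k=4 src: inc=0.096408, refl=0.096408·0.739130=0.0713; V=-0.096408+0.096408+0.071258=0.0713
k=5 load: inc=0.071258, refl=0.071258·-1.000000=-0.0713; V=0.000000+0.071258+-0.071258=0.0000
k=6 src: inc=-0.071258, refl=-0.071258·0.739130=-0.0527; V=0.071258+-0.071258+-0.052669=-0.0527

0 0 source 0.1304
1 2 load 0.0000
2 4 source -0.0964
3 6 load 0.0000
4 8 source 0.0713
5 10 load 0.0000
6 12 source -0.0527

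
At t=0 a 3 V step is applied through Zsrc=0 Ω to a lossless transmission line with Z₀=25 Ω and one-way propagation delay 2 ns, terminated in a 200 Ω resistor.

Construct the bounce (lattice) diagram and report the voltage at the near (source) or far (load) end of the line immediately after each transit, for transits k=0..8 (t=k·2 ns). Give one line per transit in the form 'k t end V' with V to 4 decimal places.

Γ_L=0.777778, Γ_S=-1.000000; launch V₁=3·25/25=3.000000
k=0 src: V=3.0000
k=1 load: inc=3.000000, refl=3.000000·0.777778=2.3333; V=0.000000+3.000000+2.333333=5.3333
k=2 src: inc=2.333333, refl=2.333333·-1.000000=-2.3333; V=3.000000+2.333333+-2.333333=3.0000
k=3 load: inc=-2.333333, refl=-2.333333·0.777778=-1.8148; V=5.333333+-2.333333+-1.814815=1.1852
k=4 src: inc=-1.814815, refl=-1.814815·-1.000000=1.8148; V=3.000000+-1.814815+1.814815=3.0000
k=5 load: inc=1.814815, refl=1.814815·0.777778=1.4115; V=1.185185+1.814815+1.411523=4.4115
k=6 src: inc=1.411523, refl=1.411523·-1.000000=-1.4115; V=3.000000+1.411523+-1.411523=3.0000
k=7 load: inc=-1.411523, refl=-1.411523·0.777778=-1.0979; V=4.411523+-1.411523+-1.097851=1.9021
k=8 src: inc=-1.097851, refl=-1.097851·-1.000000=1.0979; V=3.000000+-1.097851+1.097851=3.0000

0 0 source 3.0000
1 2 load 5.3333
2 4 source 3.0000
3 6 load 1.1852
4 8 source 3.0000
5 10 load 4.4115
6 12 source 3.0000
7 14 load 1.9021
8 16 source 3.0000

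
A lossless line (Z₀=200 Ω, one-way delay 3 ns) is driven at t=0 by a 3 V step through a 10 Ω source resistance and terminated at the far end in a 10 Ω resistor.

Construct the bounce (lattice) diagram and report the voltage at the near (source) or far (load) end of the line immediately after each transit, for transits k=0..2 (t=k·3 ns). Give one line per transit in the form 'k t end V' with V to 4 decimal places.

0 0 source 2.8571
1 3 load 0.2721
2 6 source 2.6109

Γ_L=-0.904762, Γ_S=-0.904762; launch V₁=3·200/210=2.857143
k=0 src: V=2.8571
k=1 load: inc=2.857143, refl=2.857143·-0.904762=-2.5850; V=0.000000+2.857143+-2.585034=0.2721
k=2 src: inc=-2.585034, refl=-2.585034·-0.904762=2.3388; V=2.857143+-2.585034+2.338840=2.6109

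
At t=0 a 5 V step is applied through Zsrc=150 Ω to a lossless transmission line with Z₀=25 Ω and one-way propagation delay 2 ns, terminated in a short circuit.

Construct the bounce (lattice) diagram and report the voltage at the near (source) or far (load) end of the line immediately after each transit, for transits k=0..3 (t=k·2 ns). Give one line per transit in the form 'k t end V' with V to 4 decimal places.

Γ_L=-1.000000, Γ_S=0.714286; launch V₁=5·25/175=0.714286
k=0 src: V=0.7143
k=1 load: inc=0.714286, refl=0.714286·-1.000000=-0.7143; V=0.000000+0.714286+-0.714286=0.0000
k=2 src: inc=-0.714286, refl=-0.714286·0.714286=-0.5102; V=0.714286+-0.714286+-0.510204=-0.5102
k=3 load: inc=-0.510204, refl=-0.510204·-1.000000=0.5102; V=0.000000+-0.510204+0.510204=0.0000

0 0 source 0.7143
1 2 load 0.0000
2 4 source -0.5102
3 6 load 0.0000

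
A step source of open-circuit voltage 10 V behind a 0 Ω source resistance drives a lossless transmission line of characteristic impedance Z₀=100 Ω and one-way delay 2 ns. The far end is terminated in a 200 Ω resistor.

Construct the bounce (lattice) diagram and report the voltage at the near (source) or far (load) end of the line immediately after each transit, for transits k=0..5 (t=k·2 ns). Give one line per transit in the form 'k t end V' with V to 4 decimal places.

Γ_L=0.333333, Γ_S=-1.000000; launch V₁=10·100/100=10.000000
k=0 src: V=10.0000
k=1 load: inc=10.000000, refl=10.000000·0.333333=3.3333; V=0.000000+10.000000+3.333333=13.3333
k=2 src: inc=3.333333, refl=3.333333·-1.000000=-3.3333; V=10.000000+3.333333+-3.333333=10.0000
k=3 load: inc=-3.333333, refl=-3.333333·0.333333=-1.1111; V=13.333333+-3.333333+-1.111111=8.8889
k=4 src: inc=-1.111111, refl=-1.111111·-1.000000=1.1111; V=10.000000+-1.111111+1.111111=10.0000
k=5 load: inc=1.111111, refl=1.111111·0.333333=0.3704; V=8.888889+1.111111+0.370370=10.3704

0 0 source 10.0000
1 2 load 13.3333
2 4 source 10.0000
3 6 load 8.8889
4 8 source 10.0000
5 10 load 10.3704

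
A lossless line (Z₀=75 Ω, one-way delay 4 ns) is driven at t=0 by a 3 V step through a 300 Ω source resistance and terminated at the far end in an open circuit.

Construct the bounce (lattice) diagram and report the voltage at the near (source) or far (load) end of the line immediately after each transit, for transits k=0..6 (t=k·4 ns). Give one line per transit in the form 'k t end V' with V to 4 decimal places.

0 0 source 0.6000
1 4 load 1.2000
2 8 source 1.5600
3 12 load 1.9200
4 16 source 2.1360
5 20 load 2.3520
6 24 source 2.4816

Γ_L=1.000000, Γ_S=0.600000; launch V₁=3·75/375=0.600000
k=0 src: V=0.6000
k=1 load: inc=0.600000, refl=0.600000·1.000000=0.6000; V=0.000000+0.600000+0.600000=1.2000
k=2 src: inc=0.600000, refl=0.600000·0.600000=0.3600; V=0.600000+0.600000+0.360000=1.5600
k=3 load: inc=0.360000, refl=0.360000·1.000000=0.3600; V=1.200000+0.360000+0.360000=1.9200
k=4 src: inc=0.360000, refl=0.360000·0.600000=0.2160; V=1.560000+0.360000+0.216000=2.1360
k=5 load: inc=0.216000, refl=0.216000·1.000000=0.2160; V=1.920000+0.216000+0.216000=2.3520
k=6 src: inc=0.216000, refl=0.216000·0.600000=0.1296; V=2.136000+0.216000+0.129600=2.4816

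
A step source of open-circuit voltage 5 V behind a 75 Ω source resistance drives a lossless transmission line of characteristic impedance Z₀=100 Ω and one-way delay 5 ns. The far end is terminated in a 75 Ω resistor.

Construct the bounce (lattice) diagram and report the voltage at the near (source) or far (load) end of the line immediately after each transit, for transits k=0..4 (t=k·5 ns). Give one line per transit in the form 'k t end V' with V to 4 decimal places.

0 0 source 2.8571
1 5 load 2.4490
2 10 source 2.5073
3 15 load 2.4990
4 20 source 2.5001

Γ_L=-0.142857, Γ_S=-0.142857; launch V₁=5·100/175=2.857143
k=0 src: V=2.8571
k=1 load: inc=2.857143, refl=2.857143·-0.142857=-0.4082; V=0.000000+2.857143+-0.408163=2.4490
k=2 src: inc=-0.408163, refl=-0.408163·-0.142857=0.0583; V=2.857143+-0.408163+0.058309=2.5073
k=3 load: inc=0.058309, refl=0.058309·-0.142857=-0.0083; V=2.448980+0.058309+-0.008330=2.4990
k=4 src: inc=-0.008330, refl=-0.008330·-0.142857=0.0012; V=2.507289+-0.008330+0.001190=2.5001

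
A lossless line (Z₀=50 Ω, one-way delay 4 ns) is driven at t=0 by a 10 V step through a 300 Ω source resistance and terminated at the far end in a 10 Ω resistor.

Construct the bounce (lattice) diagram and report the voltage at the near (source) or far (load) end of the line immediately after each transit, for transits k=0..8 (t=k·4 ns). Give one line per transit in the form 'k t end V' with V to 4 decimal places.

Γ_L=-0.666667, Γ_S=0.714286; launch V₁=10·50/350=1.428571
k=0 src: V=1.4286
k=1 load: inc=1.428571, refl=1.428571·-0.666667=-0.9524; V=0.000000+1.428571+-0.952381=0.4762
k=2 src: inc=-0.952381, refl=-0.952381·0.714286=-0.6803; V=1.428571+-0.952381+-0.680272=-0.2041
k=3 load: inc=-0.680272, refl=-0.680272·-0.666667=0.4535; V=0.476190+-0.680272+0.453515=0.2494
k=4 src: inc=0.453515, refl=0.453515·0.714286=0.3239; V=-0.204082+0.453515+0.323939=0.5734
k=5 load: inc=0.323939, refl=0.323939·-0.666667=-0.2160; V=0.249433+0.323939+-0.215959=0.3574
k=6 src: inc=-0.215959, refl=-0.215959·0.714286=-0.1543; V=0.573372+-0.215959+-0.154257=0.2032
k=7 load: inc=-0.154257, refl=-0.154257·-0.666667=0.1028; V=0.357413+-0.154257+0.102838=0.3060
k=8 src: inc=0.102838, refl=0.102838·0.714286=0.0735; V=0.203156+0.102838+0.073456=0.3794

0 0 source 1.4286
1 4 load 0.4762
2 8 source -0.2041
3 12 load 0.2494
4 16 source 0.5734
5 20 load 0.3574
6 24 source 0.2032
7 28 load 0.3060
8 32 source 0.3794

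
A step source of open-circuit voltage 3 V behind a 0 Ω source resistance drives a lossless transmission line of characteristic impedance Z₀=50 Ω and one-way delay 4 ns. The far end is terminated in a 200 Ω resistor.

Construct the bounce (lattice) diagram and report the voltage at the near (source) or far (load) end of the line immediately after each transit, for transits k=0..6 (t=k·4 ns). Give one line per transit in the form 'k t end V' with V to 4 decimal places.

0 0 source 3.0000
1 4 load 4.8000
2 8 source 3.0000
3 12 load 1.9200
4 16 source 3.0000
5 20 load 3.6480
6 24 source 3.0000

Γ_L=0.600000, Γ_S=-1.000000; launch V₁=3·50/50=3.000000
k=0 src: V=3.0000
k=1 load: inc=3.000000, refl=3.000000·0.600000=1.8000; V=0.000000+3.000000+1.800000=4.8000
k=2 src: inc=1.800000, refl=1.800000·-1.000000=-1.8000; V=3.000000+1.800000+-1.800000=3.0000
k=3 load: inc=-1.800000, refl=-1.800000·0.600000=-1.0800; V=4.800000+-1.800000+-1.080000=1.9200
k=4 src: inc=-1.080000, refl=-1.080000·-1.000000=1.0800; V=3.000000+-1.080000+1.080000=3.0000
k=5 load: inc=1.080000, refl=1.080000·0.600000=0.6480; V=1.920000+1.080000+0.648000=3.6480
k=6 src: inc=0.648000, refl=0.648000·-1.000000=-0.6480; V=3.000000+0.648000+-0.648000=3.0000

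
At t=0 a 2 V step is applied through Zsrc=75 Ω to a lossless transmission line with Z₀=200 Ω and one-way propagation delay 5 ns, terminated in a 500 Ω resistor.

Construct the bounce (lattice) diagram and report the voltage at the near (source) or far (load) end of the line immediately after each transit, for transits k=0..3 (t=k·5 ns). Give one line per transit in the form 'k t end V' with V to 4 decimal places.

0 0 source 1.4545
1 5 load 2.0779
2 10 source 1.7946
3 15 load 1.6731

Γ_L=0.428571, Γ_S=-0.454545; launch V₁=2·200/275=1.454545
k=0 src: V=1.4545
k=1 load: inc=1.454545, refl=1.454545·0.428571=0.6234; V=0.000000+1.454545+0.623377=2.0779
k=2 src: inc=0.623377, refl=0.623377·-0.454545=-0.2834; V=1.454545+0.623377+-0.283353=1.7946
k=3 load: inc=-0.283353, refl=-0.283353·0.428571=-0.1214; V=2.077922+-0.283353+-0.121437=1.6731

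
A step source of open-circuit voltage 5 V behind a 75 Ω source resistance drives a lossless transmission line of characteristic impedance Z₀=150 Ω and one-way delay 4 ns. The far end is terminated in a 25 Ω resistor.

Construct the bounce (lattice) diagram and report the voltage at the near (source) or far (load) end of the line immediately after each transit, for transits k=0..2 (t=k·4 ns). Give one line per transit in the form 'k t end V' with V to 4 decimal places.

Γ_L=-0.714286, Γ_S=-0.333333; launch V₁=5·150/225=3.333333
k=0 src: V=3.3333
k=1 load: inc=3.333333, refl=3.333333·-0.714286=-2.3810; V=0.000000+3.333333+-2.380952=0.9524
k=2 src: inc=-2.380952, refl=-2.380952·-0.333333=0.7937; V=3.333333+-2.380952+0.793651=1.7460

0 0 source 3.3333
1 4 load 0.9524
2 8 source 1.7460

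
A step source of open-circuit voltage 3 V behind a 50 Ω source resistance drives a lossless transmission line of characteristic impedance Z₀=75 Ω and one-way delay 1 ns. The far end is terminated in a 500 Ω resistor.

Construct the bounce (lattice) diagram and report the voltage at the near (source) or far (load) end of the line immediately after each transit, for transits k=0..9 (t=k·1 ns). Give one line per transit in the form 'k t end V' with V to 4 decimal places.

0 0 source 1.8000
1 1 load 3.1304
2 2 source 2.8643
3 3 load 2.6677
4 4 source 2.7070
5 5 load 2.7361
6 6 source 2.7303
7 7 load 2.7260
8 8 source 2.7268
9 9 load 2.7275

Γ_L=0.739130, Γ_S=-0.200000; launch V₁=3·75/125=1.800000
k=0 src: V=1.8000
k=1 load: inc=1.800000, refl=1.800000·0.739130=1.3304; V=0.000000+1.800000+1.330435=3.1304
k=2 src: inc=1.330435, refl=1.330435·-0.200000=-0.2661; V=1.800000+1.330435+-0.266087=2.8643
k=3 load: inc=-0.266087, refl=-0.266087·0.739130=-0.1967; V=3.130435+-0.266087+-0.196673=2.6677
k=4 src: inc=-0.196673, refl=-0.196673·-0.200000=0.0393; V=2.864348+-0.196673+0.039335=2.7070
k=5 load: inc=0.039335, refl=0.039335·0.739130=0.0291; V=2.667675+0.039335+0.029073=2.7361
k=6 src: inc=0.029073, refl=0.029073·-0.200000=-0.0058; V=2.707009+0.029073+-0.005815=2.7303
k=7 load: inc=-0.005815, refl=-0.005815·0.739130=-0.0043; V=2.736083+-0.005815+-0.004298=2.7260
k=8 src: inc=-0.004298, refl=-0.004298·-0.200000=0.0009; V=2.730268+-0.004298+0.000860=2.7268
k=9 load: inc=0.000860, refl=0.000860·0.739130=0.0006; V=2.725970+0.000860+0.000635=2.7275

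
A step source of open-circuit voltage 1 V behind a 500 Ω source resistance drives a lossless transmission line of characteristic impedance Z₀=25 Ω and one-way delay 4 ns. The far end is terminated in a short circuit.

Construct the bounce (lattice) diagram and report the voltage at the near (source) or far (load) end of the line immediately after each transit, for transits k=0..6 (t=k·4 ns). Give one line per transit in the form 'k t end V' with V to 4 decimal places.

0 0 source 0.0476
1 4 load 0.0000
2 8 source -0.0431
3 12 load 0.0000
4 16 source 0.0390
5 20 load 0.0000
6 24 source -0.0353

Γ_L=-1.000000, Γ_S=0.904762; launch V₁=1·25/525=0.047619
k=0 src: V=0.0476
k=1 load: inc=0.047619, refl=0.047619·-1.000000=-0.0476; V=0.000000+0.047619+-0.047619=0.0000
k=2 src: inc=-0.047619, refl=-0.047619·0.904762=-0.0431; V=0.047619+-0.047619+-0.043084=-0.0431
k=3 load: inc=-0.043084, refl=-0.043084·-1.000000=0.0431; V=0.000000+-0.043084+0.043084=0.0000
k=4 src: inc=0.043084, refl=0.043084·0.904762=0.0390; V=-0.043084+0.043084+0.038981=0.0390
k=5 load: inc=0.038981, refl=0.038981·-1.000000=-0.0390; V=0.000000+0.038981+-0.038981=0.0000
k=6 src: inc=-0.038981, refl=-0.038981·0.904762=-0.0353; V=0.038981+-0.038981+-0.035268=-0.0353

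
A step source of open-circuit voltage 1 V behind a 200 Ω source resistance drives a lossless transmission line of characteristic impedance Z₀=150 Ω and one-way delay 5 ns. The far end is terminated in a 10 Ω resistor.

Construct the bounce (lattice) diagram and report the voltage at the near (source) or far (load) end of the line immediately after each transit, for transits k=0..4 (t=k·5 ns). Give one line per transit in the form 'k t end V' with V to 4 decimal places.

0 0 source 0.4286
1 5 load 0.0536
2 10 source 0.0000
3 15 load 0.0469
4 20 source 0.0536

Γ_L=-0.875000, Γ_S=0.142857; launch V₁=1·150/350=0.428571
k=0 src: V=0.4286
k=1 load: inc=0.428571, refl=0.428571·-0.875000=-0.3750; V=0.000000+0.428571+-0.375000=0.0536
k=2 src: inc=-0.375000, refl=-0.375000·0.142857=-0.0536; V=0.428571+-0.375000+-0.053571=0.0000
k=3 load: inc=-0.053571, refl=-0.053571·-0.875000=0.0469; V=0.053571+-0.053571+0.046875=0.0469
k=4 src: inc=0.046875, refl=0.046875·0.142857=0.0067; V=0.000000+0.046875+0.006696=0.0536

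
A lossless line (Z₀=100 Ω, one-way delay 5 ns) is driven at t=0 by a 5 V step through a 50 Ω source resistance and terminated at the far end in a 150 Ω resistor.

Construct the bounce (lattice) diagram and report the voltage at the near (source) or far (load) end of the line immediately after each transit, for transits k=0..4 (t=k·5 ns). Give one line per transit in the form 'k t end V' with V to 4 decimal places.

0 0 source 3.3333
1 5 load 4.0000
2 10 source 3.7778
3 15 load 3.7333
4 20 source 3.7481

Γ_L=0.200000, Γ_S=-0.333333; launch V₁=5·100/150=3.333333
k=0 src: V=3.3333
k=1 load: inc=3.333333, refl=3.333333·0.200000=0.6667; V=0.000000+3.333333+0.666667=4.0000
k=2 src: inc=0.666667, refl=0.666667·-0.333333=-0.2222; V=3.333333+0.666667+-0.222222=3.7778
k=3 load: inc=-0.222222, refl=-0.222222·0.200000=-0.0444; V=4.000000+-0.222222+-0.044444=3.7333
k=4 src: inc=-0.044444, refl=-0.044444·-0.333333=0.0148; V=3.777778+-0.044444+0.014815=3.7481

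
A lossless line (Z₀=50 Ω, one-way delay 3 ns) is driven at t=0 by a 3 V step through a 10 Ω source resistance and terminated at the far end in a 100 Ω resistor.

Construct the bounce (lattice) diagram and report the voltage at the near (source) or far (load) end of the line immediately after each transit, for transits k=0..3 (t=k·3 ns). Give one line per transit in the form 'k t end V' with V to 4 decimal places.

0 0 source 2.5000
1 3 load 3.3333
2 6 source 2.7778
3 9 load 2.5926

Γ_L=0.333333, Γ_S=-0.666667; launch V₁=3·50/60=2.500000
k=0 src: V=2.5000
k=1 load: inc=2.500000, refl=2.500000·0.333333=0.8333; V=0.000000+2.500000+0.833333=3.3333
k=2 src: inc=0.833333, refl=0.833333·-0.666667=-0.5556; V=2.500000+0.833333+-0.555556=2.7778
k=3 load: inc=-0.555556, refl=-0.555556·0.333333=-0.1852; V=3.333333+-0.555556+-0.185185=2.5926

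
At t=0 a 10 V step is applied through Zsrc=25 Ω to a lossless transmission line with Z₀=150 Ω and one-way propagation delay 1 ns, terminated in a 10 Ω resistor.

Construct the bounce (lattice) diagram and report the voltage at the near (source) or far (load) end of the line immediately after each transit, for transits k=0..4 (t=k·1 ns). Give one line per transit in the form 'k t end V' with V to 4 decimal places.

0 0 source 8.5714
1 1 load 1.0714
2 2 source 6.4286
3 3 load 1.7411
4 4 source 5.0893

Γ_L=-0.875000, Γ_S=-0.714286; launch V₁=10·150/175=8.571429
k=0 src: V=8.5714
k=1 load: inc=8.571429, refl=8.571429·-0.875000=-7.5000; V=0.000000+8.571429+-7.500000=1.0714
k=2 src: inc=-7.500000, refl=-7.500000·-0.714286=5.3571; V=8.571429+-7.500000+5.357143=6.4286
k=3 load: inc=5.357143, refl=5.357143·-0.875000=-4.6875; V=1.071429+5.357143+-4.687500=1.7411
k=4 src: inc=-4.687500, refl=-4.687500·-0.714286=3.3482; V=6.428571+-4.687500+3.348214=5.0893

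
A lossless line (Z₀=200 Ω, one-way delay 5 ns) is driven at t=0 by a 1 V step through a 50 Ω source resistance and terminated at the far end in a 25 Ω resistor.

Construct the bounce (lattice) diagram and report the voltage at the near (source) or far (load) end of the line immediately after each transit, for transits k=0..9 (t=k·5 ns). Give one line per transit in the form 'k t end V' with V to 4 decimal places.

Γ_L=-0.777778, Γ_S=-0.600000; launch V₁=1·200/250=0.800000
k=0 src: V=0.8000
k=1 load: inc=0.800000, refl=0.800000·-0.777778=-0.6222; V=0.000000+0.800000+-0.622222=0.1778
k=2 src: inc=-0.622222, refl=-0.622222·-0.600000=0.3733; V=0.800000+-0.622222+0.373333=0.5511
k=3 load: inc=0.373333, refl=0.373333·-0.777778=-0.2904; V=0.177778+0.373333+-0.290370=0.2607
k=4 src: inc=-0.290370, refl=-0.290370·-0.600000=0.1742; V=0.551111+-0.290370+0.174222=0.4350
k=5 load: inc=0.174222, refl=0.174222·-0.777778=-0.1355; V=0.260741+0.174222+-0.135506=0.2995
k=6 src: inc=-0.135506, refl=-0.135506·-0.600000=0.0813; V=0.434963+-0.135506+0.081304=0.3808
k=7 load: inc=0.081304, refl=0.081304·-0.777778=-0.0632; V=0.299457+0.081304+-0.063236=0.3175
k=8 src: inc=-0.063236, refl=-0.063236·-0.600000=0.0379; V=0.380760+-0.063236+0.037942=0.3555
k=9 load: inc=0.037942, refl=0.037942·-0.777778=-0.0295; V=0.317524+0.037942+-0.029510=0.3260

0 0 source 0.8000
1 5 load 0.1778
2 10 source 0.5511
3 15 load 0.2607
4 20 source 0.4350
5 25 load 0.2995
6 30 source 0.3808
7 35 load 0.3175
8 40 source 0.3555
9 45 load 0.3260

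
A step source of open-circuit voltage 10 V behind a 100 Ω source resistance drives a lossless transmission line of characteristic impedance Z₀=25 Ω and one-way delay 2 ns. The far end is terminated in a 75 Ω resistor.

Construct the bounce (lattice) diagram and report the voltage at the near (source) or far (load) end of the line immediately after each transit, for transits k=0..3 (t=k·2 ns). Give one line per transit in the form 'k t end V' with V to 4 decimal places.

Γ_L=0.500000, Γ_S=0.600000; launch V₁=10·25/125=2.000000
k=0 src: V=2.0000
k=1 load: inc=2.000000, refl=2.000000·0.500000=1.0000; V=0.000000+2.000000+1.000000=3.0000
k=2 src: inc=1.000000, refl=1.000000·0.600000=0.6000; V=2.000000+1.000000+0.600000=3.6000
k=3 load: inc=0.600000, refl=0.600000·0.500000=0.3000; V=3.000000+0.600000+0.300000=3.9000

0 0 source 2.0000
1 2 load 3.0000
2 4 source 3.6000
3 6 load 3.9000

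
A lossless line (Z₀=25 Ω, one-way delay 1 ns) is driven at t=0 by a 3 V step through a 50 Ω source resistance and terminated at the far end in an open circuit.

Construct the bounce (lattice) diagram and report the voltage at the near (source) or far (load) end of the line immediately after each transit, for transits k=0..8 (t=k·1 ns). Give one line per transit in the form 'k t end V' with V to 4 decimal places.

0 0 source 1.0000
1 1 load 2.0000
2 2 source 2.3333
3 3 load 2.6667
4 4 source 2.7778
5 5 load 2.8889
6 6 source 2.9259
7 7 load 2.9630
8 8 source 2.9753

Γ_L=1.000000, Γ_S=0.333333; launch V₁=3·25/75=1.000000
k=0 src: V=1.0000
k=1 load: inc=1.000000, refl=1.000000·1.000000=1.0000; V=0.000000+1.000000+1.000000=2.0000
k=2 src: inc=1.000000, refl=1.000000·0.333333=0.3333; V=1.000000+1.000000+0.333333=2.3333
k=3 load: inc=0.333333, refl=0.333333·1.000000=0.3333; V=2.000000+0.333333+0.333333=2.6667
k=4 src: inc=0.333333, refl=0.333333·0.333333=0.1111; V=2.333333+0.333333+0.111111=2.7778
k=5 load: inc=0.111111, refl=0.111111·1.000000=0.1111; V=2.666667+0.111111+0.111111=2.8889
k=6 src: inc=0.111111, refl=0.111111·0.333333=0.0370; V=2.777778+0.111111+0.037037=2.9259
k=7 load: inc=0.037037, refl=0.037037·1.000000=0.0370; V=2.888889+0.037037+0.037037=2.9630
k=8 src: inc=0.037037, refl=0.037037·0.333333=0.0123; V=2.925926+0.037037+0.012346=2.9753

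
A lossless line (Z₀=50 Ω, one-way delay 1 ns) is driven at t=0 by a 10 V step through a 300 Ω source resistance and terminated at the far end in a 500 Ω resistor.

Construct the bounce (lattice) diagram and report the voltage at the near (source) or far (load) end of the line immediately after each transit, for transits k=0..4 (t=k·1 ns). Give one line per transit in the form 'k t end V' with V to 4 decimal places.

Γ_L=0.818182, Γ_S=0.714286; launch V₁=10·50/350=1.428571
k=0 src: V=1.4286
k=1 load: inc=1.428571, refl=1.428571·0.818182=1.1688; V=0.000000+1.428571+1.168831=2.5974
k=2 src: inc=1.168831, refl=1.168831·0.714286=0.8349; V=1.428571+1.168831+0.834879=3.4323
k=3 load: inc=0.834879, refl=0.834879·0.818182=0.6831; V=2.597403+0.834879+0.683083=4.1154
k=4 src: inc=0.683083, refl=0.683083·0.714286=0.4879; V=3.432282+0.683083+0.487917=4.6033

0 0 source 1.4286
1 1 load 2.5974
2 2 source 3.4323
3 3 load 4.1154
4 4 source 4.6033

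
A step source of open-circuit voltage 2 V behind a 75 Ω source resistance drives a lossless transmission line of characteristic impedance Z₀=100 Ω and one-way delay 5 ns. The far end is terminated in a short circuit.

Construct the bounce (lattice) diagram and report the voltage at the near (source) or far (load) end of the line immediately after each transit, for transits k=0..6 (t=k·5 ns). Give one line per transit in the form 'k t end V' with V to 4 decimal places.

Γ_L=-1.000000, Γ_S=-0.142857; launch V₁=2·100/175=1.142857
k=0 src: V=1.1429
k=1 load: inc=1.142857, refl=1.142857·-1.000000=-1.1429; V=0.000000+1.142857+-1.142857=0.0000
k=2 src: inc=-1.142857, refl=-1.142857·-0.142857=0.1633; V=1.142857+-1.142857+0.163265=0.1633
k=3 load: inc=0.163265, refl=0.163265·-1.000000=-0.1633; V=0.000000+0.163265+-0.163265=0.0000
k=4 src: inc=-0.163265, refl=-0.163265·-0.142857=0.0233; V=0.163265+-0.163265+0.023324=0.0233
k=5 load: inc=0.023324, refl=0.023324·-1.000000=-0.0233; V=0.000000+0.023324+-0.023324=0.0000
k=6 src: inc=-0.023324, refl=-0.023324·-0.142857=0.0033; V=0.023324+-0.023324+0.003332=0.0033

0 0 source 1.1429
1 5 load 0.0000
2 10 source 0.1633
3 15 load 0.0000
4 20 source 0.0233
5 25 load 0.0000
6 30 source 0.0033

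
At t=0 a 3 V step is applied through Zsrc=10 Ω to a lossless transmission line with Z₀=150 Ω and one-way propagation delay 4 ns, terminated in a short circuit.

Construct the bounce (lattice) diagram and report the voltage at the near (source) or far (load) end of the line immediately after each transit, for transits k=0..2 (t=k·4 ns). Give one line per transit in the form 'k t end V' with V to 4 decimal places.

0 0 source 2.8125
1 4 load 0.0000
2 8 source 2.4609

Γ_L=-1.000000, Γ_S=-0.875000; launch V₁=3·150/160=2.812500
k=0 src: V=2.8125
k=1 load: inc=2.812500, refl=2.812500·-1.000000=-2.8125; V=0.000000+2.812500+-2.812500=0.0000
k=2 src: inc=-2.812500, refl=-2.812500·-0.875000=2.4609; V=2.812500+-2.812500+2.460938=2.4609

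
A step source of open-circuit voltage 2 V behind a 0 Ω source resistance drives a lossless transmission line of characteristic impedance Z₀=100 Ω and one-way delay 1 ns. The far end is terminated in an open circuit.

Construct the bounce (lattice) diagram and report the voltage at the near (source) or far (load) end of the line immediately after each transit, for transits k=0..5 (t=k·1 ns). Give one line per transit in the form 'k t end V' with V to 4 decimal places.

0 0 source 2.0000
1 1 load 4.0000
2 2 source 2.0000
3 3 load 0.0000
4 4 source 2.0000
5 5 load 4.0000

Γ_L=1.000000, Γ_S=-1.000000; launch V₁=2·100/100=2.000000
k=0 src: V=2.0000
k=1 load: inc=2.000000, refl=2.000000·1.000000=2.0000; V=0.000000+2.000000+2.000000=4.0000
k=2 src: inc=2.000000, refl=2.000000·-1.000000=-2.0000; V=2.000000+2.000000+-2.000000=2.0000
k=3 load: inc=-2.000000, refl=-2.000000·1.000000=-2.0000; V=4.000000+-2.000000+-2.000000=0.0000
k=4 src: inc=-2.000000, refl=-2.000000·-1.000000=2.0000; V=2.000000+-2.000000+2.000000=2.0000
k=5 load: inc=2.000000, refl=2.000000·1.000000=2.0000; V=0.000000+2.000000+2.000000=4.0000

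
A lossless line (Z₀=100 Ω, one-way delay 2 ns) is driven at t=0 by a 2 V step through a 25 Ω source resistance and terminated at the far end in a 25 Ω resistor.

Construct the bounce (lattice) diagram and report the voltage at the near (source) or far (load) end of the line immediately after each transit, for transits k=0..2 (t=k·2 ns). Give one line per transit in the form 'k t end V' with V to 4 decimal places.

0 0 source 1.6000
1 2 load 0.6400
2 4 source 1.2160

Γ_L=-0.600000, Γ_S=-0.600000; launch V₁=2·100/125=1.600000
k=0 src: V=1.6000
k=1 load: inc=1.600000, refl=1.600000·-0.600000=-0.9600; V=0.000000+1.600000+-0.960000=0.6400
k=2 src: inc=-0.960000, refl=-0.960000·-0.600000=0.5760; V=1.600000+-0.960000+0.576000=1.2160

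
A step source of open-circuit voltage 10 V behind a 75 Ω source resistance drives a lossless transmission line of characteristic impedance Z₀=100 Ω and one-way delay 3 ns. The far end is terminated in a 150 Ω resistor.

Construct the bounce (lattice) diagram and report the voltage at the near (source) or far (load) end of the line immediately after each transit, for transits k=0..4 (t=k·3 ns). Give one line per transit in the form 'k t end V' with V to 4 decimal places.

Γ_L=0.200000, Γ_S=-0.142857; launch V₁=10·100/175=5.714286
k=0 src: V=5.7143
k=1 load: inc=5.714286, refl=5.714286·0.200000=1.1429; V=0.000000+5.714286+1.142857=6.8571
k=2 src: inc=1.142857, refl=1.142857·-0.142857=-0.1633; V=5.714286+1.142857+-0.163265=6.6939
k=3 load: inc=-0.163265, refl=-0.163265·0.200000=-0.0327; V=6.857143+-0.163265+-0.032653=6.6612
k=4 src: inc=-0.032653, refl=-0.032653·-0.142857=0.0047; V=6.693878+-0.032653+0.004665=6.6659

0 0 source 5.7143
1 3 load 6.8571
2 6 source 6.6939
3 9 load 6.6612
4 12 source 6.6659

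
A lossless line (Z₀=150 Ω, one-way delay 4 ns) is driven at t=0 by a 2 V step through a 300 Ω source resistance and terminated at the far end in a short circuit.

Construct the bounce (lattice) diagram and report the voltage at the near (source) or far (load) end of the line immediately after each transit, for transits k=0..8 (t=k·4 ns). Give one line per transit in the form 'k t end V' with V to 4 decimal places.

0 0 source 0.6667
1 4 load 0.0000
2 8 source -0.2222
3 12 load 0.0000
4 16 source 0.0741
5 20 load 0.0000
6 24 source -0.0247
7 28 load 0.0000
8 32 source 0.0082

Γ_L=-1.000000, Γ_S=0.333333; launch V₁=2·150/450=0.666667
k=0 src: V=0.6667
k=1 load: inc=0.666667, refl=0.666667·-1.000000=-0.6667; V=0.000000+0.666667+-0.666667=0.0000
k=2 src: inc=-0.666667, refl=-0.666667·0.333333=-0.2222; V=0.666667+-0.666667+-0.222222=-0.2222
k=3 load: inc=-0.222222, refl=-0.222222·-1.000000=0.2222; V=0.000000+-0.222222+0.222222=0.0000
k=4 src: inc=0.222222, refl=0.222222·0.333333=0.0741; V=-0.222222+0.222222+0.074074=0.0741
k=5 load: inc=0.074074, refl=0.074074·-1.000000=-0.0741; V=0.000000+0.074074+-0.074074=0.0000
k=6 src: inc=-0.074074, refl=-0.074074·0.333333=-0.0247; V=0.074074+-0.074074+-0.024691=-0.0247
k=7 load: inc=-0.024691, refl=-0.024691·-1.000000=0.0247; V=0.000000+-0.024691+0.024691=0.0000
k=8 src: inc=0.024691, refl=0.024691·0.333333=0.0082; V=-0.024691+0.024691+0.008230=0.0082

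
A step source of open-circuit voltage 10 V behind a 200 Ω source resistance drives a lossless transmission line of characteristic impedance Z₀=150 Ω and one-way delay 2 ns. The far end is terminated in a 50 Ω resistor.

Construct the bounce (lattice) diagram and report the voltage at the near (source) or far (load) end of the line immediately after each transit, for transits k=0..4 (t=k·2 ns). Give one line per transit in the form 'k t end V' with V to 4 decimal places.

0 0 source 4.2857
1 2 load 2.1429
2 4 source 1.8367
3 6 load 1.9898
4 8 source 2.0117

Γ_L=-0.500000, Γ_S=0.142857; launch V₁=10·150/350=4.285714
k=0 src: V=4.2857
k=1 load: inc=4.285714, refl=4.285714·-0.500000=-2.1429; V=0.000000+4.285714+-2.142857=2.1429
k=2 src: inc=-2.142857, refl=-2.142857·0.142857=-0.3061; V=4.285714+-2.142857+-0.306122=1.8367
k=3 load: inc=-0.306122, refl=-0.306122·-0.500000=0.1531; V=2.142857+-0.306122+0.153061=1.9898
k=4 src: inc=0.153061, refl=0.153061·0.142857=0.0219; V=1.836735+0.153061+0.021866=2.0117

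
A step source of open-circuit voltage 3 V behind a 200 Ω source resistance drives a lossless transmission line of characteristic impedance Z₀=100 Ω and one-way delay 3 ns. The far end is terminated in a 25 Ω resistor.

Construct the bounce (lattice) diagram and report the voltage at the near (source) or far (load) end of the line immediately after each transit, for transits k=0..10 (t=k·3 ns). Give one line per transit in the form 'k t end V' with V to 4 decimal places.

0 0 source 1.0000
1 3 load 0.4000
2 6 source 0.2000
3 9 load 0.3200
4 12 source 0.3600
5 15 load 0.3360
6 18 source 0.3280
7 21 load 0.3328
8 24 source 0.3344
9 27 load 0.3334
10 30 source 0.3331

Γ_L=-0.600000, Γ_S=0.333333; launch V₁=3·100/300=1.000000
k=0 src: V=1.0000
k=1 load: inc=1.000000, refl=1.000000·-0.600000=-0.6000; V=0.000000+1.000000+-0.600000=0.4000
k=2 src: inc=-0.600000, refl=-0.600000·0.333333=-0.2000; V=1.000000+-0.600000+-0.200000=0.2000
k=3 load: inc=-0.200000, refl=-0.200000·-0.600000=0.1200; V=0.400000+-0.200000+0.120000=0.3200
k=4 src: inc=0.120000, refl=0.120000·0.333333=0.0400; V=0.200000+0.120000+0.040000=0.3600
k=5 load: inc=0.040000, refl=0.040000·-0.600000=-0.0240; V=0.320000+0.040000+-0.024000=0.3360
k=6 src: inc=-0.024000, refl=-0.024000·0.333333=-0.0080; V=0.360000+-0.024000+-0.008000=0.3280
k=7 load: inc=-0.008000, refl=-0.008000·-0.600000=0.0048; V=0.336000+-0.008000+0.004800=0.3328
k=8 src: inc=0.004800, refl=0.004800·0.333333=0.0016; V=0.328000+0.004800+0.001600=0.3344
k=9 load: inc=0.001600, refl=0.001600·-0.600000=-0.0010; V=0.332800+0.001600+-0.000960=0.3334
k=10 src: inc=-0.000960, refl=-0.000960·0.333333=-0.0003; V=0.334400+-0.000960+-0.000320=0.3331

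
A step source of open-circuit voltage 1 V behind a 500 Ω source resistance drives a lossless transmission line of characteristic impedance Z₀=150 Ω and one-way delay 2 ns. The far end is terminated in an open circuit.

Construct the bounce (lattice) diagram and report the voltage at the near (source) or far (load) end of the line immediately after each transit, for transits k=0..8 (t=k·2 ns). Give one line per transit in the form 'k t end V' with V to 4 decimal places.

Γ_L=1.000000, Γ_S=0.538462; launch V₁=1·150/650=0.230769
k=0 src: V=0.2308
k=1 load: inc=0.230769, refl=0.230769·1.000000=0.2308; V=0.000000+0.230769+0.230769=0.4615
k=2 src: inc=0.230769, refl=0.230769·0.538462=0.1243; V=0.230769+0.230769+0.124260=0.5858
k=3 load: inc=0.124260, refl=0.124260·1.000000=0.1243; V=0.461538+0.124260+0.124260=0.7101
k=4 src: inc=0.124260, refl=0.124260·0.538462=0.0669; V=0.585799+0.124260+0.066909=0.7770
k=5 load: inc=0.066909, refl=0.066909·1.000000=0.0669; V=0.710059+0.066909+0.066909=0.8439
k=6 src: inc=0.066909, refl=0.066909·0.538462=0.0360; V=0.776969+0.066909+0.036028=0.8799
k=7 load: inc=0.036028, refl=0.036028·1.000000=0.0360; V=0.843878+0.036028+0.036028=0.9159
k=8 src: inc=0.036028, refl=0.036028·0.538462=0.0194; V=0.879906+0.036028+0.019400=0.9353

0 0 source 0.2308
1 2 load 0.4615
2 4 source 0.5858
3 6 load 0.7101
4 8 source 0.7770
5 10 load 0.8439
6 12 source 0.8799
7 14 load 0.9159
8 16 source 0.9353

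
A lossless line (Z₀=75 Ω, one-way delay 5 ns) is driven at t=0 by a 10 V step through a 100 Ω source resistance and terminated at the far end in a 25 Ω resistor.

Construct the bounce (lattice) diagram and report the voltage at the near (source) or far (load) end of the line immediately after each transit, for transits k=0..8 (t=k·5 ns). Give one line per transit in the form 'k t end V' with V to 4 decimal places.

0 0 source 4.2857
1 5 load 2.1429
2 10 source 1.8367
3 15 load 1.9898
4 20 source 2.0117
5 25 load 2.0007
6 30 source 1.9992
7 35 load 1.9999
8 40 source 2.0001

Γ_L=-0.500000, Γ_S=0.142857; launch V₁=10·75/175=4.285714
k=0 src: V=4.2857
k=1 load: inc=4.285714, refl=4.285714·-0.500000=-2.1429; V=0.000000+4.285714+-2.142857=2.1429
k=2 src: inc=-2.142857, refl=-2.142857·0.142857=-0.3061; V=4.285714+-2.142857+-0.306122=1.8367
k=3 load: inc=-0.306122, refl=-0.306122·-0.500000=0.1531; V=2.142857+-0.306122+0.153061=1.9898
k=4 src: inc=0.153061, refl=0.153061·0.142857=0.0219; V=1.836735+0.153061+0.021866=2.0117
k=5 load: inc=0.021866, refl=0.021866·-0.500000=-0.0109; V=1.989796+0.021866+-0.010933=2.0007
k=6 src: inc=-0.010933, refl=-0.010933·0.142857=-0.0016; V=2.011662+-0.010933+-0.001562=1.9992
k=7 load: inc=-0.001562, refl=-0.001562·-0.500000=0.0008; V=2.000729+-0.001562+0.000781=1.9999
k=8 src: inc=0.000781, refl=0.000781·0.142857=0.0001; V=1.999167+0.000781+0.000112=2.0001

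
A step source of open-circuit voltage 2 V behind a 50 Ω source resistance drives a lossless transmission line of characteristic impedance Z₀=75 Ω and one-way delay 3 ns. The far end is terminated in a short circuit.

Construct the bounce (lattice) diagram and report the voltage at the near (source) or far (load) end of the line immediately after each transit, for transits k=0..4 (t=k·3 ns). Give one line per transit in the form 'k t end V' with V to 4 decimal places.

0 0 source 1.2000
1 3 load 0.0000
2 6 source 0.2400
3 9 load 0.0000
4 12 source 0.0480

Γ_L=-1.000000, Γ_S=-0.200000; launch V₁=2·75/125=1.200000
k=0 src: V=1.2000
k=1 load: inc=1.200000, refl=1.200000·-1.000000=-1.2000; V=0.000000+1.200000+-1.200000=0.0000
k=2 src: inc=-1.200000, refl=-1.200000·-0.200000=0.2400; V=1.200000+-1.200000+0.240000=0.2400
k=3 load: inc=0.240000, refl=0.240000·-1.000000=-0.2400; V=0.000000+0.240000+-0.240000=0.0000
k=4 src: inc=-0.240000, refl=-0.240000·-0.200000=0.0480; V=0.240000+-0.240000+0.048000=0.0480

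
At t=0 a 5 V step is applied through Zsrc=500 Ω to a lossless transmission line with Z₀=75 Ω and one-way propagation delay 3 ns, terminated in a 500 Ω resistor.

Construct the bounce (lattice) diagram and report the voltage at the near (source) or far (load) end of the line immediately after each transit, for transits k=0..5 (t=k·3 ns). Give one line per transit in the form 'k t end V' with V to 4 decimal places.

0 0 source 0.6522
1 3 load 1.1342
2 6 source 1.4905
3 9 load 1.7539
4 12 source 1.9485
5 15 load 2.0924

Γ_L=0.739130, Γ_S=0.739130; launch V₁=5·75/575=0.652174
k=0 src: V=0.6522
k=1 load: inc=0.652174, refl=0.652174·0.739130=0.4820; V=0.000000+0.652174+0.482042=1.1342
k=2 src: inc=0.482042, refl=0.482042·0.739130=0.3563; V=0.652174+0.482042+0.356292=1.4905
k=3 load: inc=0.356292, refl=0.356292·0.739130=0.2633; V=1.134216+0.356292+0.263346=1.7539
k=4 src: inc=0.263346, refl=0.263346·0.739130=0.1946; V=1.490507+0.263346+0.194647=1.9485
k=5 load: inc=0.194647, refl=0.194647·0.739130=0.1439; V=1.753853+0.194647+0.143870=2.0924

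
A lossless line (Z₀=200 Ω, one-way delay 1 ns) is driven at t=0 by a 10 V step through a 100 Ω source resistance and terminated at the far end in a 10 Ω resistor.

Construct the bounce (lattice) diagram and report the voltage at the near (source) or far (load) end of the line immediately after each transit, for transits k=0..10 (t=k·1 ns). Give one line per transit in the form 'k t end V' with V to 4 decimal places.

Γ_L=-0.904762, Γ_S=-0.333333; launch V₁=10·200/300=6.666667
k=0 src: V=6.6667
k=1 load: inc=6.666667, refl=6.666667·-0.904762=-6.0317; V=0.000000+6.666667+-6.031746=0.6349
k=2 src: inc=-6.031746, refl=-6.031746·-0.333333=2.0106; V=6.666667+-6.031746+2.010582=2.6455
k=3 load: inc=2.010582, refl=2.010582·-0.904762=-1.8191; V=0.634921+2.010582+-1.819098=0.8264
k=4 src: inc=-1.819098, refl=-1.819098·-0.333333=0.6064; V=2.645503+-1.819098+0.606366=1.4328
k=5 load: inc=0.606366, refl=0.606366·-0.904762=-0.5486; V=0.826405+0.606366+-0.548617=0.8842
k=6 src: inc=-0.548617, refl=-0.548617·-0.333333=0.1829; V=1.432771+-0.548617+0.182872=1.0670
k=7 load: inc=0.182872, refl=0.182872·-0.904762=-0.1655; V=0.884154+0.182872+-0.165456=0.9016
k=8 src: inc=-0.165456, refl=-0.165456·-0.333333=0.0552; V=1.067026+-0.165456+0.055152=0.9567
k=9 load: inc=0.055152, refl=0.055152·-0.904762=-0.0499; V=0.901570+0.055152+-0.049899=0.9068
k=10 src: inc=-0.049899, refl=-0.049899·-0.333333=0.0166; V=0.956722+-0.049899+0.016633=0.9235

0 0 source 6.6667
1 1 load 0.6349
2 2 source 2.6455
3 3 load 0.8264
4 4 source 1.4328
5 5 load 0.8842
6 6 source 1.0670
7 7 load 0.9016
8 8 source 0.9567
9 9 load 0.9068
10 10 source 0.9235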